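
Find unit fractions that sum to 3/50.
1/17 + 1/850

Greedy algorithm:
3/50: ceiling(50/3) = 17, use 1/17
1/850: ceiling(850/1) = 850, use 1/850
Result: 3/50 = 1/17 + 1/850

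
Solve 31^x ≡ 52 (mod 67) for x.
51

Baby-step giant-step with step n = ⌈√67⌉ = 9.
Baby steps 31^j mod 67 (j:value) for j=0..8: 0:1, 1:31, 2:23, 3:43, 4:60, 5:51, 6:40, 7:34, 8:49.
Giant-step multiplier: 31^(-9) ≡ 31^(66-9) = 31^57 ≡ 3 (mod 67).
Giant steps γ_i = 52·3^i mod 67: γ_0=52, γ_1=22, γ_2=66, γ_3=64, γ_4=58, γ_5=40 (in table at j=6).
x = i·n + j = 5·9 + 6 = 51.
Check: 31^51 ≡ 52 (mod 67).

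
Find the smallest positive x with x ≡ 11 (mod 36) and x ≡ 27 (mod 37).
767

Using Chinese Remainder Theorem:
M = 36 × 37 = 1332
M1 = 37, M2 = 36
y1 = 37^(-1) mod 36 = 1
y2 = 36^(-1) mod 37 = 36
x = (11×37×1 + 27×36×36) mod 1332 = 767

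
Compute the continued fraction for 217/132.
[1; 1, 1, 1, 4, 4, 2]

Euclidean algorithm steps:
217 = 1 × 132 + 85
132 = 1 × 85 + 47
85 = 1 × 47 + 38
47 = 1 × 38 + 9
38 = 4 × 9 + 2
9 = 4 × 2 + 1
2 = 2 × 1 + 0
Continued fraction: [1; 1, 1, 1, 4, 4, 2]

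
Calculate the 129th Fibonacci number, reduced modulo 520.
154

Matrix identity: Q^n = [[F_(n+1), F_n], [F_n, F_(n-1)]] with Q = [[1,1],[1,0]].
n = 129 = 10000001₂. Square-and-multiply, entries mod 520:
Q^1 = [[1,1],[1,0]]
Q^2 = (Q^1)² = [[2,1],[1,1]]
Q^4 = (Q^2)² = [[5,3],[3,2]]
Q^8 = (Q^4)² = [[34,21],[21,13]]
Q^16 = (Q^8)² = [[37,467],[467,90]]
Q^32 = (Q^16)² = [[18,29],[29,509]]
Q^64 = (Q^32)² = [[125,203],[203,442]]
Q^129 = (Q^64)²·Q = [[335,154],[154,181]]
F_129 mod 520 = Q^129[0][1] = 154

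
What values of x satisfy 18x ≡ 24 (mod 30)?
x ≡ 3 (mod 5)

gcd(18, 30) = 6, which divides 24, so solutions exist.
Divide through by 6: 3x ≡ 4 (mod 5).
Find 3^(-1) mod 5 by the extended Euclidean algorithm:
5 = 1 × 3 + 2  ⟹  2 = (1)·5 + (-1)·3
3 = 1 × 2 + 1  ⟹  1 = (-1)·5 + (2)·3
So (2)·3 ≡ 1 (mod 5), i.e. 3^(-1) ≡ 2 (mod 5).
x ≡ 2 × 4 = 8 ≡ 3 (mod 5).
Check: 18 × 3 = 54 ≡ 24 (mod 30).
x ≡ 3 (mod 5), giving 6 solutions mod 30.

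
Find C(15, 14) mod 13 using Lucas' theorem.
2

Using Lucas' theorem:
Write n=15 and k=14 in base 13:
n in base 13: [1, 2]
k in base 13: [1, 1]
C(15,14) mod 13 = ∏ C(n_i, k_i) mod 13
Digit binomials (mod 13): C(1,1) = 1; C(2,1) = 2
Product: 1 × 2 = 2 ≡ 2 (mod 13)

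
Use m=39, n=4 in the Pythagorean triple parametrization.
(1505, 312, 1537)

Euclid's formula: a = m² - n², b = 2mn, c = m² + n²
m = 39, n = 4
a = 39² - 4² = 1521 - 16 = 1505
b = 2 × 39 × 4 = 312
c = 39² + 4² = 1521 + 16 = 1537
Verification: 1505² + 312² = 2265025 + 97344 = 2362369 = 1537² ✓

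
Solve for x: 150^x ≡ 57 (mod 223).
139

Baby-step giant-step with step n = ⌈√223⌉ = 15.
Baby steps 150^j mod 223 (j:value) for j=0..14: 0:1, 1:150, 2:200, 3:118, 4:83, 5:185, 6:98, 7:205, 8:199, 9:191, 10:106, 11:67, 12:15, 13:20, 14:101.
Giant-step multiplier: 150^(-15) ≡ 150^(222-15) = 150^207 ≡ 207 (mod 223).
Giant steps γ_i = 57·207^i mod 223: γ_0=57, γ_1=203, γ_2=97, γ_3=9, γ_4=79, γ_5=74, γ_6=154, γ_7=212, γ_8=176, γ_9=83 (in table at j=4).
x = i·n + j = 9·15 + 4 = 139.
Check: 150^139 ≡ 57 (mod 223).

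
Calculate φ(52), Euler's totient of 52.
24

52 = 2^2 × 13
φ(n) = n × ∏(1 - 1/p) for each prime p dividing n
φ(52) = 52 × (1 - 1/2) × (1 - 1/13) = 24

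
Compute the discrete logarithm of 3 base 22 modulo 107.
86

Baby-step giant-step with step n = ⌈√107⌉ = 11.
Baby steps 22^j mod 107 (j:value) for j=0..10: 0:1, 1:22, 2:56, 3:55, 4:33, 5:84, 6:29, 7:103, 8:19, 9:97, 10:101.
Giant-step multiplier: 22^(-11) ≡ 22^(106-11) = 22^95 ≡ 77 (mod 107).
Giant steps γ_i = 3·77^i mod 107: γ_0=3, γ_1=17, γ_2=25, γ_3=106, γ_4=30, γ_5=63, γ_6=36, γ_7=97 (in table at j=9).
x = i·n + j = 7·11 + 9 = 86.
Check: 22^86 ≡ 3 (mod 107).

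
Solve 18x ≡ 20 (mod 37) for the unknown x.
x ≡ 34 (mod 37)

gcd(18, 37) = 1, which divides 20, so solutions exist.
Find 18^(-1) mod 37 by the extended Euclidean algorithm:
37 = 2 × 18 + 1  ⟹  1 = (1)·37 + (-2)·18
So (-2)·18 ≡ 1 (mod 37), i.e. 18^(-1) ≡ -2 ≡ 35 (mod 37).
x ≡ 35 × 20 = 700 ≡ 34 (mod 37).
Check: 18 × 34 = 612 ≡ 20 (mod 37).
Unique solution: x ≡ 34 (mod 37)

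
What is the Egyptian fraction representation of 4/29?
1/8 + 1/78 + 1/9048

Greedy algorithm:
4/29: ceiling(29/4) = 8, use 1/8
3/232: ceiling(232/3) = 78, use 1/78
1/9048: ceiling(9048/1) = 9048, use 1/9048
Result: 4/29 = 1/8 + 1/78 + 1/9048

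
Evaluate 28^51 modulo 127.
20

Repeated squaring. Binary of 51 = 110011.
28^1 ≡ 28 (mod 127); 28^2 ≡ 22 (mod 127); 28^4 ≡ 103 (mod 127); 28^8 ≡ 68 (mod 127); 28^16 ≡ 52 (mod 127); 28^32 ≡ 37 (mod 127)
28^51 = 28^1 × 28^2 × 28^16 × 28^32 ≡ 20 (mod 127)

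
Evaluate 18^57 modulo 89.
69

Repeated squaring. Binary of 57 = 111001.
18^1 ≡ 18 (mod 89); 18^2 ≡ 57 (mod 89); 18^4 ≡ 45 (mod 89); 18^8 ≡ 67 (mod 89); 18^16 ≡ 39 (mod 89); 18^32 ≡ 8 (mod 89)
18^57 = 18^1 × 18^8 × 18^16 × 18^32 ≡ 69 (mod 89)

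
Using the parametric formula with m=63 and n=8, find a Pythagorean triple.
(3905, 1008, 4033)

Euclid's formula: a = m² - n², b = 2mn, c = m² + n²
m = 63, n = 8
a = 63² - 8² = 3969 - 64 = 3905
b = 2 × 63 × 8 = 1008
c = 63² + 8² = 3969 + 64 = 4033
Verification: 3905² + 1008² = 15249025 + 1016064 = 16265089 = 4033² ✓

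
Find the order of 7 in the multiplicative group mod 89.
88

89 is prime, so ord(7) divides φ(89) = 88.
Divisors of 88: 1, 2, 4, 8, 11, 22, 44, 88.
Repeated squaring: 7^1 ≡ 7, 7^2 ≡ 49, 7^4 ≡ 87, 7^8 ≡ 4, 7^16 ≡ 16, 7^32 ≡ 78, 7^64 ≡ 32 (mod 89).
Test 7^d mod 89 for each divisor d in increasing order:
7^1 ≡ 7
7^2 ≡ 49
7^4 ≡ 87
7^8 ≡ 4
7^11 = 7^8·7^2·7^1 ≡ 37
7^22 = 7^16·7^4·7^2 ≡ 34
7^44 = 7^32·7^8·7^4 ≡ 88
7^88 = 7^64·7^16·7^8 ≡ 1  ← first divisor giving 1
The order is 88.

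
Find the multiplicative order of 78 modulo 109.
27

109 is prime, so ord(78) divides φ(109) = 108.
Divisors of 108: 1, 2, 3, 4, 6, 9, 12, 18, 27, 36, 54, 108.
Repeated squaring: 78^1 ≡ 78, 78^2 ≡ 89, 78^4 ≡ 73, 78^8 ≡ 97, 78^16 ≡ 35, 78^32 ≡ 26, 78^64 ≡ 22 (mod 109).
Test 78^d mod 109 for each divisor d in increasing order:
78^1 ≡ 78
78^2 ≡ 89
78^3 = 78^2·78^1 ≡ 75
78^4 ≡ 73
78^6 = 78^4·78^2 ≡ 66
78^9 = 78^8·78^1 ≡ 45
78^12 = 78^8·78^4 ≡ 105
78^18 = 78^16·78^2 ≡ 63
78^27 = 78^16·78^8·78^2·78^1 ≡ 1  ← first divisor giving 1
The order is 27.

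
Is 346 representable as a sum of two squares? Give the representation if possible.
11² + 15² (a=11, b=15)

Factorization: 346 = 2 × 173
By Fermat: n is sum of two squares iff every prime p ≡ 3 (mod 4) appears to even power.
All primes ≡ 3 (mod 4) appear to even power.
Search a = 0, 1, 2, … for 346 - a² a perfect square: first hit at a = 11: 346 - 121 = 225 = 15².
346 = 11² + 15² = 121 + 225 ✓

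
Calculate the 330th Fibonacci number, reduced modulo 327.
226

Matrix identity: Q^n = [[F_(n+1), F_n], [F_n, F_(n-1)]] with Q = [[1,1],[1,0]].
n = 330 = 101001010₂. Square-and-multiply, entries mod 327:
Q^1 = [[1,1],[1,0]]
Q^2 = (Q^1)² = [[2,1],[1,1]]
Q^5 = (Q^2)²·Q = [[8,5],[5,3]]
Q^10 = (Q^5)² = [[89,55],[55,34]]
Q^20 = (Q^10)² = [[155,225],[225,257]]
Q^41 = (Q^20)²·Q = [[253,94],[94,159]]
Q^82 = (Q^41)² = [[251,142],[142,109]]
Q^165 = (Q^82)²·Q = [[215,107],[107,108]]
Q^330 = (Q^165)² = [[122,226],[226,223]]
F_330 mod 327 = Q^330[0][1] = 226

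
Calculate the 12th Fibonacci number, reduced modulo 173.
144

Matrix identity: Q^n = [[F_(n+1), F_n], [F_n, F_(n-1)]] with Q = [[1,1],[1,0]].
n = 12 = 1100₂. Square-and-multiply, entries mod 173:
Q^1 = [[1,1],[1,0]]
Q^3 = (Q^1)²·Q = [[3,2],[2,1]]
Q^6 = (Q^3)² = [[13,8],[8,5]]
Q^12 = (Q^6)² = [[60,144],[144,89]]
F_12 mod 173 = Q^12[0][1] = 144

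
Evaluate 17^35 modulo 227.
66

Repeated squaring. Binary of 35 = 100011.
17^1 ≡ 17 (mod 227); 17^2 ≡ 62 (mod 227); 17^4 ≡ 212 (mod 227); 17^8 ≡ 225 (mod 227); 17^16 ≡ 4 (mod 227); 17^32 ≡ 16 (mod 227)
17^35 = 17^1 × 17^2 × 17^32 ≡ 66 (mod 227)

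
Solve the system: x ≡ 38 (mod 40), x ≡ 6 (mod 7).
118

Using Chinese Remainder Theorem:
M = 40 × 7 = 280
M1 = 7, M2 = 40
y1 = 7^(-1) mod 40 = 23
y2 = 40^(-1) mod 7 = 3
x = (38×7×23 + 6×40×3) mod 280 = 118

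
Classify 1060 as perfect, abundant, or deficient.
abundant

Proper divisors of 1060: sum = 1 + 2 + 4 + 5 + 10 + 20 + 53 + 106 + 212 + 265 + 530 = 1208
Since 1208 > 1060, 1060 is abundant.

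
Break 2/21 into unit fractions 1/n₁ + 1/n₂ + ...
1/11 + 1/231

Greedy algorithm:
2/21: ceiling(21/2) = 11, use 1/11
1/231: ceiling(231/1) = 231, use 1/231
Result: 2/21 = 1/11 + 1/231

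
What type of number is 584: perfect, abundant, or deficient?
deficient

Proper divisors of 584: sum = 1 + 2 + 4 + 8 + 73 + 146 + 292 = 526
Since 526 < 584, 584 is deficient.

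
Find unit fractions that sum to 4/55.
1/14 + 1/770

Greedy algorithm:
4/55: ceiling(55/4) = 14, use 1/14
1/770: ceiling(770/1) = 770, use 1/770
Result: 4/55 = 1/14 + 1/770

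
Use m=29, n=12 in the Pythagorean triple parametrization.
(697, 696, 985)

Euclid's formula: a = m² - n², b = 2mn, c = m² + n²
m = 29, n = 12
a = 29² - 12² = 841 - 144 = 697
b = 2 × 29 × 12 = 696
c = 29² + 12² = 841 + 144 = 985
Verification: 697² + 696² = 485809 + 484416 = 970225 = 985² ✓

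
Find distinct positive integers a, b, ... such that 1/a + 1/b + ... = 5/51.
1/11 + 1/141 + 1/26367

Greedy algorithm:
5/51: ceiling(51/5) = 11, use 1/11
4/561: ceiling(561/4) = 141, use 1/141
1/26367: ceiling(26367/1) = 26367, use 1/26367
Result: 5/51 = 1/11 + 1/141 + 1/26367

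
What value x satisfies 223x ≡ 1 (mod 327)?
22

gcd(223, 327) = 1, so the inverse exists.
Extended Euclidean algorithm on (327, 223):
327 = 1 × 223 + 104  ⟹  104 = (1)·327 + (-1)·223
223 = 2 × 104 + 15  ⟹  15 = (-2)·327 + (3)·223
104 = 6 × 15 + 14  ⟹  14 = (13)·327 + (-19)·223
15 = 1 × 14 + 1  ⟹  1 = (-15)·327 + (22)·223
So (22)·223 ≡ 1 (mod 327), i.e. 223^(-1) ≡ 22 (mod 327).
Check: 223 × 22 = 4906 ≡ 1 (mod 327)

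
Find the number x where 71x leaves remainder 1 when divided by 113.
78

gcd(71, 113) = 1, so the inverse exists.
Extended Euclidean algorithm on (113, 71):
113 = 1 × 71 + 42  ⟹  42 = (1)·113 + (-1)·71
71 = 1 × 42 + 29  ⟹  29 = (-1)·113 + (2)·71
42 = 1 × 29 + 13  ⟹  13 = (2)·113 + (-3)·71
29 = 2 × 13 + 3  ⟹  3 = (-5)·113 + (8)·71
13 = 4 × 3 + 1  ⟹  1 = (22)·113 + (-35)·71
So (-35)·71 ≡ 1 (mod 113), i.e. 71^(-1) ≡ -35 ≡ 78 (mod 113).
Check: 71 × 78 = 5538 ≡ 1 (mod 113)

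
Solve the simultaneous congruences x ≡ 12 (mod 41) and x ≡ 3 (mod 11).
135

Using Chinese Remainder Theorem:
M = 41 × 11 = 451
M1 = 11, M2 = 41
y1 = 11^(-1) mod 41 = 15
y2 = 41^(-1) mod 11 = 7
x = (12×11×15 + 3×41×7) mod 451 = 135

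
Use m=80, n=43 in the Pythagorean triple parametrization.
(4551, 6880, 8249)

Euclid's formula: a = m² - n², b = 2mn, c = m² + n²
m = 80, n = 43
a = 80² - 43² = 6400 - 1849 = 4551
b = 2 × 80 × 43 = 6880
c = 80² + 43² = 6400 + 1849 = 8249
Verification: 4551² + 6880² = 20711601 + 47334400 = 68046001 = 8249² ✓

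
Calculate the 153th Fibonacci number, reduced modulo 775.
498

Matrix identity: Q^n = [[F_(n+1), F_n], [F_n, F_(n-1)]] with Q = [[1,1],[1,0]].
n = 153 = 10011001₂. Square-and-multiply, entries mod 775:
Q^1 = [[1,1],[1,0]]
Q^2 = (Q^1)² = [[2,1],[1,1]]
Q^4 = (Q^2)² = [[5,3],[3,2]]
Q^9 = (Q^4)²·Q = [[55,34],[34,21]]
Q^19 = (Q^9)²·Q = [[565,306],[306,259]]
Q^38 = (Q^19)² = [[561,269],[269,292]]
Q^76 = (Q^38)² = [[357,57],[57,300]]
Q^153 = (Q^76)²·Q = [[747,498],[498,249]]
F_153 mod 775 = Q^153[0][1] = 498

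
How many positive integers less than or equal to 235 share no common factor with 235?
184

235 = 5 × 47
φ(n) = n × ∏(1 - 1/p) for each prime p dividing n
φ(235) = 235 × (1 - 1/5) × (1 - 1/47) = 184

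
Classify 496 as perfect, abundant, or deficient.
perfect

Proper divisors of 496: sum = 1 + 2 + 4 + 8 + 16 + 31 + 62 + 124 + 248 = 496
Since 496 = 496, 496 is perfect.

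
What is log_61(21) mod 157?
133

Baby-step giant-step with step n = ⌈√157⌉ = 13.
Baby steps 61^j mod 157 (j:value) for j=0..12: 0:1, 1:61, 2:110, 3:116, 4:11, 5:43, 6:111, 7:20, 8:121, 9:2, 10:122, 11:63, 12:75.
Giant-step multiplier: 61^(-13) ≡ 61^(156-13) = 61^143 ≡ 50 (mod 157).
Giant steps γ_i = 21·50^i mod 157: γ_0=21, γ_1=108, γ_2=62, γ_3=117, γ_4=41, γ_5=9, γ_6=136, γ_7=49, γ_8=95, γ_9=40, γ_10=116 (in table at j=3).
x = i·n + j = 10·13 + 3 = 133.
Check: 61^133 ≡ 21 (mod 157).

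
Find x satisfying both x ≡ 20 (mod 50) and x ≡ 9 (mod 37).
120

Using Chinese Remainder Theorem:
M = 50 × 37 = 1850
M1 = 37, M2 = 50
y1 = 37^(-1) mod 50 = 23
y2 = 50^(-1) mod 37 = 20
x = (20×37×23 + 9×50×20) mod 1850 = 120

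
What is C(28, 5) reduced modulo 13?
0

Using Lucas' theorem:
Write n=28 and k=5 in base 13:
n in base 13: [2, 2]
k in base 13: [0, 5]
C(28,5) mod 13 = ∏ C(n_i, k_i) mod 13
Digit binomials (mod 13): C(2,0) = 1; C(2,5) = 0 (k_i > n_i)
Product: 1 × 0 = 0 ≡ 0 (mod 13)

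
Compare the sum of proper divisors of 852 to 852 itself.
abundant

Proper divisors of 852: sum = 1 + 2 + 3 + 4 + 6 + 12 + 71 + 142 + 213 + 284 + 426 = 1164
Since 1164 > 852, 852 is abundant.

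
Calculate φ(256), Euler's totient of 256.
128

256 = 2^8
φ(n) = n × ∏(1 - 1/p) for each prime p dividing n
φ(256) = 256 × (1 - 1/2) = 128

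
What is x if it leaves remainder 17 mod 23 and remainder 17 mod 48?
17

Using Chinese Remainder Theorem:
M = 23 × 48 = 1104
M1 = 48, M2 = 23
y1 = 48^(-1) mod 23 = 12
y2 = 23^(-1) mod 48 = 23
x = (17×48×12 + 17×23×23) mod 1104 = 17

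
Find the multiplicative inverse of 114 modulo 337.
68

gcd(114, 337) = 1, so the inverse exists.
Extended Euclidean algorithm on (337, 114):
337 = 2 × 114 + 109  ⟹  109 = (1)·337 + (-2)·114
114 = 1 × 109 + 5  ⟹  5 = (-1)·337 + (3)·114
109 = 21 × 5 + 4  ⟹  4 = (22)·337 + (-65)·114
5 = 1 × 4 + 1  ⟹  1 = (-23)·337 + (68)·114
So (68)·114 ≡ 1 (mod 337), i.e. 114^(-1) ≡ 68 (mod 337).
Check: 114 × 68 = 7752 ≡ 1 (mod 337)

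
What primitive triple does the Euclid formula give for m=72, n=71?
(143, 10224, 10225)

Euclid's formula: a = m² - n², b = 2mn, c = m² + n²
m = 72, n = 71
a = 72² - 71² = 5184 - 5041 = 143
b = 2 × 72 × 71 = 10224
c = 72² + 71² = 5184 + 5041 = 10225
Verification: 143² + 10224² = 20449 + 104530176 = 104550625 = 10225² ✓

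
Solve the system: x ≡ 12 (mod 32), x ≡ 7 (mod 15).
172

Using Chinese Remainder Theorem:
M = 32 × 15 = 480
M1 = 15, M2 = 32
y1 = 15^(-1) mod 32 = 15
y2 = 32^(-1) mod 15 = 8
x = (12×15×15 + 7×32×8) mod 480 = 172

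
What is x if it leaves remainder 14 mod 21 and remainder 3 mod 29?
119

Using Chinese Remainder Theorem:
M = 21 × 29 = 609
M1 = 29, M2 = 21
y1 = 29^(-1) mod 21 = 8
y2 = 21^(-1) mod 29 = 18
x = (14×29×8 + 3×21×18) mod 609 = 119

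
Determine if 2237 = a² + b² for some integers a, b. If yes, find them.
11² + 46² (a=11, b=46)

Factorization: 2237 = 2237
By Fermat: n is sum of two squares iff every prime p ≡ 3 (mod 4) appears to even power.
All primes ≡ 3 (mod 4) appear to even power.
Search a = 0, 1, 2, … for 2237 - a² a perfect square: first hit at a = 11: 2237 - 121 = 2116 = 46².
2237 = 11² + 46² = 121 + 2116 ✓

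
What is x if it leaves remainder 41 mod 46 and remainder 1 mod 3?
133

Using Chinese Remainder Theorem:
M = 46 × 3 = 138
M1 = 3, M2 = 46
y1 = 3^(-1) mod 46 = 31
y2 = 46^(-1) mod 3 = 1
x = (41×3×31 + 1×46×1) mod 138 = 133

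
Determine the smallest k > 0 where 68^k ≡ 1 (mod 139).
138

139 is prime, so ord(68) divides φ(139) = 138.
Divisors of 138: 1, 2, 3, 6, 23, 46, 69, 138.
Repeated squaring: 68^1 ≡ 68, 68^2 ≡ 37, 68^4 ≡ 118, 68^8 ≡ 24, 68^16 ≡ 20, 68^32 ≡ 122, 68^64 ≡ 11, 68^128 ≡ 121 (mod 139).
Test 68^d mod 139 for each divisor d in increasing order:
68^1 ≡ 68
68^2 ≡ 37
68^3 = 68^2·68^1 ≡ 14
68^6 = 68^4·68^2 ≡ 57
68^23 = 68^16·68^4·68^2·68^1 ≡ 97
68^46 = 68^32·68^8·68^4·68^2 ≡ 96
68^69 = 68^64·68^4·68^1 ≡ 138
68^138 = 68^128·68^8·68^2 ≡ 1  ← first divisor giving 1
The order is 138.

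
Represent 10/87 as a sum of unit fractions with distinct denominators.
1/9 + 1/261

Greedy algorithm:
10/87: ceiling(87/10) = 9, use 1/9
1/261: ceiling(261/1) = 261, use 1/261
Result: 10/87 = 1/9 + 1/261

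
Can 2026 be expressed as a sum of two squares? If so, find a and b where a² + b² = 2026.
1² + 45² (a=1, b=45)

Factorization: 2026 = 2 × 1013
By Fermat: n is sum of two squares iff every prime p ≡ 3 (mod 4) appears to even power.
All primes ≡ 3 (mod 4) appear to even power.
Search a = 0, 1, 2, … for 2026 - a² a perfect square: first hit at a = 1: 2026 - 1 = 2025 = 45².
2026 = 1² + 45² = 1 + 2025 ✓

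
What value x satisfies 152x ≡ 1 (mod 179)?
53

gcd(152, 179) = 1, so the inverse exists.
Extended Euclidean algorithm on (179, 152):
179 = 1 × 152 + 27  ⟹  27 = (1)·179 + (-1)·152
152 = 5 × 27 + 17  ⟹  17 = (-5)·179 + (6)·152
27 = 1 × 17 + 10  ⟹  10 = (6)·179 + (-7)·152
17 = 1 × 10 + 7  ⟹  7 = (-11)·179 + (13)·152
10 = 1 × 7 + 3  ⟹  3 = (17)·179 + (-20)·152
7 = 2 × 3 + 1  ⟹  1 = (-45)·179 + (53)·152
So (53)·152 ≡ 1 (mod 179), i.e. 152^(-1) ≡ 53 (mod 179).
Check: 152 × 53 = 8056 ≡ 1 (mod 179)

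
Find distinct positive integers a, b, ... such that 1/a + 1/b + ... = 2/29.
1/15 + 1/435

Greedy algorithm:
2/29: ceiling(29/2) = 15, use 1/15
1/435: ceiling(435/1) = 435, use 1/435
Result: 2/29 = 1/15 + 1/435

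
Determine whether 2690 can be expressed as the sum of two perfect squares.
17² + 49² (a=17, b=49)

Factorization: 2690 = 2 × 5 × 269
By Fermat: n is sum of two squares iff every prime p ≡ 3 (mod 4) appears to even power.
All primes ≡ 3 (mod 4) appear to even power.
Search a = 0, 1, 2, … for 2690 - a² a perfect square: first hit at a = 17: 2690 - 289 = 2401 = 49².
2690 = 17² + 49² = 289 + 2401 ✓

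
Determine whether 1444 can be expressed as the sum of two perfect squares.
0² + 38² (a=0, b=38)

Factorization: 1444 = 2^2 × 19^2
By Fermat: n is sum of two squares iff every prime p ≡ 3 (mod 4) appears to even power.
All primes ≡ 3 (mod 4) appear to even power.
Search a = 0, 1, 2, … for 1444 - a² a perfect square: first hit at a = 0: 1444 - 0 = 1444 = 38².
1444 = 0² + 38² = 0 + 1444 ✓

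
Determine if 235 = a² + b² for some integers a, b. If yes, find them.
Not possible

Factorization: 235 = 5 × 47
By Fermat: n is sum of two squares iff every prime p ≡ 3 (mod 4) appears to even power.
Prime(s) ≡ 3 (mod 4) with odd exponent: [(47, 1)]
Therefore 235 cannot be expressed as a² + b².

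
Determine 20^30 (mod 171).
1

Repeated squaring. Binary of 30 = 11110.
20^1 ≡ 20 (mod 171); 20^2 ≡ 58 (mod 171); 20^4 ≡ 115 (mod 171); 20^8 ≡ 58 (mod 171); 20^16 ≡ 115 (mod 171)
20^30 = 20^2 × 20^4 × 20^8 × 20^16 ≡ 1 (mod 171)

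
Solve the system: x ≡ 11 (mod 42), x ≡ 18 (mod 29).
221

Using Chinese Remainder Theorem:
M = 42 × 29 = 1218
M1 = 29, M2 = 42
y1 = 29^(-1) mod 42 = 29
y2 = 42^(-1) mod 29 = 9
x = (11×29×29 + 18×42×9) mod 1218 = 221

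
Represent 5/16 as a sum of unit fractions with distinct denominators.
1/4 + 1/16

Greedy algorithm:
5/16: ceiling(16/5) = 4, use 1/4
1/16: ceiling(16/1) = 16, use 1/16
Result: 5/16 = 1/4 + 1/16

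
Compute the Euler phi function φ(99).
60

99 = 3^2 × 11
φ(n) = n × ∏(1 - 1/p) for each prime p dividing n
φ(99) = 99 × (1 - 1/3) × (1 - 1/11) = 60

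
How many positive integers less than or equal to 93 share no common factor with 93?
60

93 = 3 × 31
φ(n) = n × ∏(1 - 1/p) for each prime p dividing n
φ(93) = 93 × (1 - 1/3) × (1 - 1/31) = 60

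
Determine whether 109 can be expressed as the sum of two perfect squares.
3² + 10² (a=3, b=10)

Factorization: 109 = 109
By Fermat: n is sum of two squares iff every prime p ≡ 3 (mod 4) appears to even power.
All primes ≡ 3 (mod 4) appear to even power.
Search a = 0, 1, 2, … for 109 - a² a perfect square: first hit at a = 3: 109 - 9 = 100 = 10².
109 = 3² + 10² = 9 + 100 ✓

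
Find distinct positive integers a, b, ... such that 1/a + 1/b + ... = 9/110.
1/13 + 1/205 + 1/58630

Greedy algorithm:
9/110: ceiling(110/9) = 13, use 1/13
7/1430: ceiling(1430/7) = 205, use 1/205
1/58630: ceiling(58630/1) = 58630, use 1/58630
Result: 9/110 = 1/13 + 1/205 + 1/58630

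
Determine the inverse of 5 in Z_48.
29

gcd(5, 48) = 1, so the inverse exists.
Extended Euclidean algorithm on (48, 5):
48 = 9 × 5 + 3  ⟹  3 = (1)·48 + (-9)·5
5 = 1 × 3 + 2  ⟹  2 = (-1)·48 + (10)·5
3 = 1 × 2 + 1  ⟹  1 = (2)·48 + (-19)·5
So (-19)·5 ≡ 1 (mod 48), i.e. 5^(-1) ≡ -19 ≡ 29 (mod 48).
Check: 5 × 29 = 145 ≡ 1 (mod 48)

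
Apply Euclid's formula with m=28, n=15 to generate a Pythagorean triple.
(559, 840, 1009)

Euclid's formula: a = m² - n², b = 2mn, c = m² + n²
m = 28, n = 15
a = 28² - 15² = 784 - 225 = 559
b = 2 × 28 × 15 = 840
c = 28² + 15² = 784 + 225 = 1009
Verification: 559² + 840² = 312481 + 705600 = 1018081 = 1009² ✓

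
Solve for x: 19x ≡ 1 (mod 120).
19

gcd(19, 120) = 1, so the inverse exists.
Extended Euclidean algorithm on (120, 19):
120 = 6 × 19 + 6  ⟹  6 = (1)·120 + (-6)·19
19 = 3 × 6 + 1  ⟹  1 = (-3)·120 + (19)·19
So (19)·19 ≡ 1 (mod 120), i.e. 19^(-1) ≡ 19 (mod 120).
Check: 19 × 19 = 361 ≡ 1 (mod 120)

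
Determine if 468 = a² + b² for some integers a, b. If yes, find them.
12² + 18² (a=12, b=18)

Factorization: 468 = 2^2 × 3^2 × 13
By Fermat: n is sum of two squares iff every prime p ≡ 3 (mod 4) appears to even power.
All primes ≡ 3 (mod 4) appear to even power.
Search a = 0, 1, 2, … for 468 - a² a perfect square: first hit at a = 12: 468 - 144 = 324 = 18².
468 = 12² + 18² = 144 + 324 ✓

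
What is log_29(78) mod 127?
55

Baby-step giant-step with step n = ⌈√127⌉ = 12.
Baby steps 29^j mod 127 (j:value) for j=0..11: 0:1, 1:29, 2:79, 3:5, 4:18, 5:14, 6:25, 7:90, 8:70, 9:125, 10:69, 11:96.
Giant-step multiplier: 29^(-12) ≡ 29^(126-12) = 29^114 ≡ 38 (mod 127).
Giant steps γ_i = 78·38^i mod 127: γ_0=78, γ_1=43, γ_2=110, γ_3=116, γ_4=90 (in table at j=7).
x = i·n + j = 4·12 + 7 = 55.
Check: 29^55 ≡ 78 (mod 127).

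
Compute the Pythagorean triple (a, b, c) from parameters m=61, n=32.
(2697, 3904, 4745)

Euclid's formula: a = m² - n², b = 2mn, c = m² + n²
m = 61, n = 32
a = 61² - 32² = 3721 - 1024 = 2697
b = 2 × 61 × 32 = 3904
c = 61² + 32² = 3721 + 1024 = 4745
Verification: 2697² + 3904² = 7273809 + 15241216 = 22515025 = 4745² ✓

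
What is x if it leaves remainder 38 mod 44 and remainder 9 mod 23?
170

Using Chinese Remainder Theorem:
M = 44 × 23 = 1012
M1 = 23, M2 = 44
y1 = 23^(-1) mod 44 = 23
y2 = 44^(-1) mod 23 = 11
x = (38×23×23 + 9×44×11) mod 1012 = 170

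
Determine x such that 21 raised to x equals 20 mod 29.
8

Baby-step giant-step with step n = ⌈√29⌉ = 6.
Baby steps 21^j mod 29 (j:value) for j=0..5: 0:1, 1:21, 2:6, 3:10, 4:7, 5:2.
Giant-step multiplier: 21^(-6) ≡ 21^(28-6) = 21^22 ≡ 9 (mod 29).
Giant steps γ_i = 20·9^i mod 29: γ_0=20, γ_1=6 (in table at j=2).
x = i·n + j = 1·6 + 2 = 8.
Check: 21^8 ≡ 20 (mod 29).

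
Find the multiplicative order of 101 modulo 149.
148

149 is prime, so ord(101) divides φ(149) = 148.
Divisors of 148: 1, 2, 4, 37, 74, 148.
Repeated squaring: 101^1 ≡ 101, 101^2 ≡ 69, 101^4 ≡ 142, 101^8 ≡ 49, 101^16 ≡ 17, 101^32 ≡ 140, 101^64 ≡ 81, 101^128 ≡ 5 (mod 149).
Test 101^d mod 149 for each divisor d in increasing order:
101^1 ≡ 101
101^2 ≡ 69
101^4 ≡ 142
101^37 = 101^32·101^4·101^1 ≡ 105
101^74 = 101^64·101^8·101^2 ≡ 148
101^148 = 101^128·101^16·101^4 ≡ 1  ← first divisor giving 1
The order is 148.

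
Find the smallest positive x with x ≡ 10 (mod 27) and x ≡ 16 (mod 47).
1144

Using Chinese Remainder Theorem:
M = 27 × 47 = 1269
M1 = 47, M2 = 27
y1 = 47^(-1) mod 27 = 23
y2 = 27^(-1) mod 47 = 7
x = (10×47×23 + 16×27×7) mod 1269 = 1144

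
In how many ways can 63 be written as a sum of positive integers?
1505499

p(n) counts ways to write n as a sum of positive integers (order ignored).
Euler's pentagonal recurrence: p(k) = p(k-1) + p(k-2) - p(k-5) - p(k-7) + p(k-12) + p(k-15) - ... (offsets j(3j∓1)/2, signs ++--, p(0)=1, p(<0)=0).
DP table for k = 0..62: p(0)=1, p(1)=1, p(2)=2, p(3)=3, p(4)=5, p(5)=7, p(6)=11, p(7)=15, p(8)=22, p(9)=30, p(10)=42, p(11)=56, p(12)=77, p(13)=101, p(14)=135, p(15)=176, p(16)=231, p(17)=297, p(18)=385, p(19)=490, p(20)=627, p(21)=792, p(22)=1002, p(23)=1255, p(24)=1575, p(25)=1958, p(26)=2436, p(27)=3010, p(28)=3718, p(29)=4565, p(30)=5604, p(31)=6842, p(32)=8349, p(33)=10143, p(34)=12310, p(35)=14883, p(36)=17977, p(37)=21637, p(38)=26015, p(39)=31185, p(40)=37338, p(41)=44583, p(42)=53174, p(43)=63261, p(44)=75175, p(45)=89134, p(46)=105558, p(47)=124754, p(48)=147273, p(49)=173525, p(50)=204226, p(51)=239943, p(52)=281589, p(53)=329931, p(54)=386155, p(55)=451276, p(56)=526823, p(57)=614154, p(58)=715220, p(59)=831820, p(60)=966467, p(61)=1121505, p(62)=1300156.
Final step: p(63) = p(62) + p(61) - p(58) - p(56) + p(51) + p(48) - p(41) - p(37) + p(28) + p(23) - p(12) - p(6)
= 1300156 + 1121505 - 715220 - 526823 + 239943 + 147273 - 44583 - 21637 + 3718 + 1255 - 77 - 11
= 1505499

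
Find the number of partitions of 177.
522115831195

p(n) counts ways to write n as a sum of positive integers (order ignored).
Euler's pentagonal recurrence: p(k) = p(k-1) + p(k-2) - p(k-5) - p(k-7) + p(k-12) + p(k-15) - ... (offsets j(3j∓1)/2, signs ++--, p(0)=1, p(<0)=0).
DP table for k = 0..176: p(0)=1, p(1)=1, p(2)=2, p(3)=3, p(4)=5, p(5)=7, p(6)=11, p(7)=15, p(8)=22, p(9)=30, p(10)=42, p(11)=56, p(12)=77, p(13)=101, p(14)=135, p(15)=176, p(16)=231, p(17)=297, p(18)=385, p(19)=490, p(20)=627, p(21)=792, p(22)=1002, p(23)=1255, p(24)=1575, p(25)=1958, p(26)=2436, p(27)=3010, p(28)=3718, p(29)=4565, p(30)=5604, p(31)=6842, p(32)=8349, p(33)=10143, p(34)=12310, p(35)=14883, p(36)=17977, p(37)=21637, p(38)=26015, p(39)=31185, p(40)=37338, p(41)=44583, p(42)=53174, p(43)=63261, p(44)=75175, p(45)=89134, p(46)=105558, p(47)=124754, p(48)=147273, p(49)=173525, p(50)=204226, p(51)=239943, p(52)=281589, p(53)=329931, p(54)=386155, p(55)=451276, p(56)=526823, p(57)=614154, p(58)=715220, p(59)=831820, p(60)=966467, p(61)=1121505, p(62)=1300156, p(63)=1505499, p(64)=1741630, p(65)=2012558, p(66)=2323520, p(67)=2679689, p(68)=3087735, p(69)=3554345, p(70)=4087968, p(71)=4697205, p(72)=5392783, p(73)=6185689, p(74)=7089500, p(75)=8118264, p(76)=9289091, p(77)=10619863, p(78)=12132164, p(79)=13848650, p(80)=15796476, p(81)=18004327, p(82)=20506255, p(83)=23338469, p(84)=26543660, p(85)=30167357, p(86)=34262962, p(87)=38887673, p(88)=44108109, p(89)=49995925, p(90)=56634173, p(91)=64112359, p(92)=72533807, p(93)=82010177, p(94)=92669720, p(95)=104651419, p(96)=118114304, p(97)=133230930, p(98)=150198136, p(99)=169229875, p(100)=190569292, p(101)=214481126, p(102)=241265379, p(103)=271248950, p(104)=304801365, p(105)=342325709, p(106)=384276336, p(107)=431149389, p(108)=483502844, p(109)=541946240, p(110)=607163746, p(111)=679903203, p(112)=761002156, p(113)=851376628, p(114)=952050665, p(115)=1064144451, p(116)=1188908248, p(117)=1327710076, p(118)=1482074143, p(119)=1653668665, p(120)=1844349560, p(121)=2056148051, p(122)=2291320912, p(123)=2552338241, p(124)=2841940500, p(125)=3163127352, p(126)=3519222692, p(127)=3913864295, p(128)=4351078600, p(129)=4835271870, p(130)=5371315400, p(131)=5964539504, p(132)=6620830889, p(133)=7346629512, p(134)=8149040695, p(135)=9035836076, p(136)=10015581680, p(137)=11097645016, p(138)=12292341831, p(139)=13610949895, p(140)=15065878135, p(141)=16670689208, p(142)=18440293320, p(143)=20390982757, p(144)=22540654445, p(145)=24908858009, p(146)=27517052599, p(147)=30388671978, p(148)=33549419497, p(149)=37027355200, p(150)=40853235313, p(151)=45060624582, p(152)=49686288421, p(153)=54770336324, p(154)=60356673280, p(155)=66493182097, p(156)=73232243759, p(157)=80630964769, p(158)=88751778802, p(159)=97662728555, p(160)=107438159466, p(161)=118159068427, p(162)=129913904637, p(163)=142798995930, p(164)=156919475295, p(165)=172389800255, p(166)=189334822579, p(167)=207890420102, p(168)=228204732751, p(169)=250438925115, p(170)=274768617130, p(171)=301384802048, p(172)=330495499613, p(173)=362326859895, p(174)=397125074750, p(175)=435157697830, p(176)=476715857290.
Final step: p(177) = p(176) + p(175) - p(172) - p(170) + p(165) + p(162) - p(155) - p(151) + p(142) + p(137) - p(126) - p(120) + p(107) + p(100) - p(85) - p(77) + p(60) + p(51) - p(32) - p(22) + p(1)
= 476715857290 + 435157697830 - 330495499613 - 274768617130 + 172389800255 + 129913904637 - 66493182097 - 45060624582 + 18440293320 + 11097645016 - 3519222692 - 1844349560 + 431149389 + 190569292 - 30167357 - 10619863 + 966467 + 239943 - 8349 - 1002 + 1
= 522115831195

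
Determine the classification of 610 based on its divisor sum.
deficient

Proper divisors of 610: sum = 1 + 2 + 5 + 10 + 61 + 122 + 305 = 506
Since 506 < 610, 610 is deficient.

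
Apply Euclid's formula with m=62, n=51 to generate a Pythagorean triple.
(1243, 6324, 6445)

Euclid's formula: a = m² - n², b = 2mn, c = m² + n²
m = 62, n = 51
a = 62² - 51² = 3844 - 2601 = 1243
b = 2 × 62 × 51 = 6324
c = 62² + 51² = 3844 + 2601 = 6445
Verification: 1243² + 6324² = 1545049 + 39992976 = 41538025 = 6445² ✓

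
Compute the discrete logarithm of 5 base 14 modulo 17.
13

Baby-step giant-step with step n = ⌈√17⌉ = 5.
Baby steps 14^j mod 17 (j:value) for j=0..4: 0:1, 1:14, 2:9, 3:7, 4:13.
Giant-step multiplier: 14^(-5) ≡ 14^(16-5) = 14^11 ≡ 10 (mod 17).
Giant steps γ_i = 5·10^i mod 17: γ_0=5, γ_1=16, γ_2=7 (in table at j=3).
x = i·n + j = 2·5 + 3 = 13.
Check: 14^13 ≡ 5 (mod 17).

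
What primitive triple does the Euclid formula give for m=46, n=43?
(267, 3956, 3965)

Euclid's formula: a = m² - n², b = 2mn, c = m² + n²
m = 46, n = 43
a = 46² - 43² = 2116 - 1849 = 267
b = 2 × 46 × 43 = 3956
c = 46² + 43² = 2116 + 1849 = 3965
Verification: 267² + 3956² = 71289 + 15649936 = 15721225 = 3965² ✓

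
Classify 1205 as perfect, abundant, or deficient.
deficient

Proper divisors of 1205: sum = 1 + 5 + 241 = 247
Since 247 < 1205, 1205 is deficient.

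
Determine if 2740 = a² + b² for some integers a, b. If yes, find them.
6² + 52² (a=6, b=52)

Factorization: 2740 = 2^2 × 5 × 137
By Fermat: n is sum of two squares iff every prime p ≡ 3 (mod 4) appears to even power.
All primes ≡ 3 (mod 4) appear to even power.
Search a = 0, 1, 2, … for 2740 - a² a perfect square: first hit at a = 6: 2740 - 36 = 2704 = 52².
2740 = 6² + 52² = 36 + 2704 ✓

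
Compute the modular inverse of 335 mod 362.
67

gcd(335, 362) = 1, so the inverse exists.
Extended Euclidean algorithm on (362, 335):
362 = 1 × 335 + 27  ⟹  27 = (1)·362 + (-1)·335
335 = 12 × 27 + 11  ⟹  11 = (-12)·362 + (13)·335
27 = 2 × 11 + 5  ⟹  5 = (25)·362 + (-27)·335
11 = 2 × 5 + 1  ⟹  1 = (-62)·362 + (67)·335
So (67)·335 ≡ 1 (mod 362), i.e. 335^(-1) ≡ 67 (mod 362).
Check: 335 × 67 = 22445 ≡ 1 (mod 362)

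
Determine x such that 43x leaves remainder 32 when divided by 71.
x ≡ 9 (mod 71)

gcd(43, 71) = 1, which divides 32, so solutions exist.
Find 43^(-1) mod 71 by the extended Euclidean algorithm:
71 = 1 × 43 + 28  ⟹  28 = (1)·71 + (-1)·43
43 = 1 × 28 + 15  ⟹  15 = (-1)·71 + (2)·43
28 = 1 × 15 + 13  ⟹  13 = (2)·71 + (-3)·43
15 = 1 × 13 + 2  ⟹  2 = (-3)·71 + (5)·43
13 = 6 × 2 + 1  ⟹  1 = (20)·71 + (-33)·43
So (-33)·43 ≡ 1 (mod 71), i.e. 43^(-1) ≡ -33 ≡ 38 (mod 71).
x ≡ 38 × 32 = 1216 ≡ 9 (mod 71).
Check: 43 × 9 = 387 ≡ 32 (mod 71).
Unique solution: x ≡ 9 (mod 71)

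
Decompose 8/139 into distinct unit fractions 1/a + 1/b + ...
1/18 + 1/501 + 1/417834

Greedy algorithm:
8/139: ceiling(139/8) = 18, use 1/18
5/2502: ceiling(2502/5) = 501, use 1/501
1/417834: ceiling(417834/1) = 417834, use 1/417834
Result: 8/139 = 1/18 + 1/501 + 1/417834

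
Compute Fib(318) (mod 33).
32

Matrix identity: Q^n = [[F_(n+1), F_n], [F_n, F_(n-1)]] with Q = [[1,1],[1,0]].
n = 318 = 100111110₂. Square-and-multiply, entries mod 33:
Q^1 = [[1,1],[1,0]]
Q^2 = (Q^1)² = [[2,1],[1,1]]
Q^4 = (Q^2)² = [[5,3],[3,2]]
Q^9 = (Q^4)²·Q = [[22,1],[1,21]]
Q^19 = (Q^9)²·Q = [[0,23],[23,10]]
Q^39 = (Q^19)²·Q = [[0,1],[1,32]]
Q^79 = (Q^39)²·Q = [[0,1],[1,32]]
Q^159 = (Q^79)²·Q = [[0,1],[1,32]]
Q^318 = (Q^159)² = [[1,32],[32,2]]
F_318 mod 33 = Q^318[0][1] = 32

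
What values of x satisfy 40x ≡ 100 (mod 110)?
x ≡ 8 (mod 11)

gcd(40, 110) = 10, which divides 100, so solutions exist.
Divide through by 10: 4x ≡ 10 (mod 11).
Find 4^(-1) mod 11 by the extended Euclidean algorithm:
11 = 2 × 4 + 3  ⟹  3 = (1)·11 + (-2)·4
4 = 1 × 3 + 1  ⟹  1 = (-1)·11 + (3)·4
So (3)·4 ≡ 1 (mod 11), i.e. 4^(-1) ≡ 3 (mod 11).
x ≡ 3 × 10 = 30 ≡ 8 (mod 11).
Check: 40 × 8 = 320 ≡ 100 (mod 110).
x ≡ 8 (mod 11), giving 10 solutions mod 110.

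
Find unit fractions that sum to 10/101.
1/11 + 1/124 + 1/27553 + 1/3795811492

Greedy algorithm:
10/101: ceiling(101/10) = 11, use 1/11
9/1111: ceiling(1111/9) = 124, use 1/124
5/137764: ceiling(137764/5) = 27553, use 1/27553
1/3795811492: ceiling(3795811492/1) = 3795811492, use 1/3795811492
Result: 10/101 = 1/11 + 1/124 + 1/27553 + 1/3795811492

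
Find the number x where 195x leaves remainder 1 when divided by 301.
230

gcd(195, 301) = 1, so the inverse exists.
Extended Euclidean algorithm on (301, 195):
301 = 1 × 195 + 106  ⟹  106 = (1)·301 + (-1)·195
195 = 1 × 106 + 89  ⟹  89 = (-1)·301 + (2)·195
106 = 1 × 89 + 17  ⟹  17 = (2)·301 + (-3)·195
89 = 5 × 17 + 4  ⟹  4 = (-11)·301 + (17)·195
17 = 4 × 4 + 1  ⟹  1 = (46)·301 + (-71)·195
So (-71)·195 ≡ 1 (mod 301), i.e. 195^(-1) ≡ -71 ≡ 230 (mod 301).
Check: 195 × 230 = 44850 ≡ 1 (mod 301)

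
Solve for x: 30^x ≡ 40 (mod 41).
20

Baby-step giant-step with step n = ⌈√41⌉ = 7.
Baby steps 30^j mod 41 (j:value) for j=0..6: 0:1, 1:30, 2:39, 3:22, 4:4, 5:38, 6:33.
Giant-step multiplier: 30^(-7) ≡ 30^(40-7) = 30^33 ≡ 7 (mod 41).
Giant steps γ_i = 40·7^i mod 41: γ_0=40, γ_1=34, γ_2=33 (in table at j=6).
x = i·n + j = 2·7 + 6 = 20.
Check: 30^20 ≡ 40 (mod 41).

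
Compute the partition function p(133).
7346629512

p(n) counts ways to write n as a sum of positive integers (order ignored).
Euler's pentagonal recurrence: p(k) = p(k-1) + p(k-2) - p(k-5) - p(k-7) + p(k-12) + p(k-15) - ... (offsets j(3j∓1)/2, signs ++--, p(0)=1, p(<0)=0).
DP table for k = 0..132: p(0)=1, p(1)=1, p(2)=2, p(3)=3, p(4)=5, p(5)=7, p(6)=11, p(7)=15, p(8)=22, p(9)=30, p(10)=42, p(11)=56, p(12)=77, p(13)=101, p(14)=135, p(15)=176, p(16)=231, p(17)=297, p(18)=385, p(19)=490, p(20)=627, p(21)=792, p(22)=1002, p(23)=1255, p(24)=1575, p(25)=1958, p(26)=2436, p(27)=3010, p(28)=3718, p(29)=4565, p(30)=5604, p(31)=6842, p(32)=8349, p(33)=10143, p(34)=12310, p(35)=14883, p(36)=17977, p(37)=21637, p(38)=26015, p(39)=31185, p(40)=37338, p(41)=44583, p(42)=53174, p(43)=63261, p(44)=75175, p(45)=89134, p(46)=105558, p(47)=124754, p(48)=147273, p(49)=173525, p(50)=204226, p(51)=239943, p(52)=281589, p(53)=329931, p(54)=386155, p(55)=451276, p(56)=526823, p(57)=614154, p(58)=715220, p(59)=831820, p(60)=966467, p(61)=1121505, p(62)=1300156, p(63)=1505499, p(64)=1741630, p(65)=2012558, p(66)=2323520, p(67)=2679689, p(68)=3087735, p(69)=3554345, p(70)=4087968, p(71)=4697205, p(72)=5392783, p(73)=6185689, p(74)=7089500, p(75)=8118264, p(76)=9289091, p(77)=10619863, p(78)=12132164, p(79)=13848650, p(80)=15796476, p(81)=18004327, p(82)=20506255, p(83)=23338469, p(84)=26543660, p(85)=30167357, p(86)=34262962, p(87)=38887673, p(88)=44108109, p(89)=49995925, p(90)=56634173, p(91)=64112359, p(92)=72533807, p(93)=82010177, p(94)=92669720, p(95)=104651419, p(96)=118114304, p(97)=133230930, p(98)=150198136, p(99)=169229875, p(100)=190569292, p(101)=214481126, p(102)=241265379, p(103)=271248950, p(104)=304801365, p(105)=342325709, p(106)=384276336, p(107)=431149389, p(108)=483502844, p(109)=541946240, p(110)=607163746, p(111)=679903203, p(112)=761002156, p(113)=851376628, p(114)=952050665, p(115)=1064144451, p(116)=1188908248, p(117)=1327710076, p(118)=1482074143, p(119)=1653668665, p(120)=1844349560, p(121)=2056148051, p(122)=2291320912, p(123)=2552338241, p(124)=2841940500, p(125)=3163127352, p(126)=3519222692, p(127)=3913864295, p(128)=4351078600, p(129)=4835271870, p(130)=5371315400, p(131)=5964539504, p(132)=6620830889.
Final step: p(133) = p(132) + p(131) - p(128) - p(126) + p(121) + p(118) - p(111) - p(107) + p(98) + p(93) - p(82) - p(76) + p(63) + p(56) - p(41) - p(33) + p(16) + p(7)
= 6620830889 + 5964539504 - 4351078600 - 3519222692 + 2056148051 + 1482074143 - 679903203 - 431149389 + 150198136 + 82010177 - 20506255 - 9289091 + 1505499 + 526823 - 44583 - 10143 + 231 + 15
= 7346629512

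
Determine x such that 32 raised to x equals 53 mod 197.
132

Baby-step giant-step with step n = ⌈√197⌉ = 15.
Baby steps 32^j mod 197 (j:value) for j=0..14: 0:1, 1:32, 2:39, 3:66, 4:142, 5:13, 6:22, 7:113, 8:70, 9:73, 10:169, 11:89, 12:90, 13:122, 14:161.
Giant-step multiplier: 32^(-15) ≡ 32^(196-15) = 32^181 ≡ 46 (mod 197).
Giant steps γ_i = 53·46^i mod 197: γ_0=53, γ_1=74, γ_2=55, γ_3=166, γ_4=150, γ_5=5, γ_6=33, γ_7=139, γ_8=90 (in table at j=12).
x = i·n + j = 8·15 + 12 = 132.
Check: 32^132 ≡ 53 (mod 197).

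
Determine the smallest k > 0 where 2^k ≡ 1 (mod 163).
162

163 is prime, so ord(2) divides φ(163) = 162.
Divisors of 162: 1, 2, 3, 6, 9, 18, 27, 54, 81, 162.
Repeated squaring: 2^1 ≡ 2, 2^2 ≡ 4, 2^4 ≡ 16, 2^8 ≡ 93, 2^16 ≡ 10, 2^32 ≡ 100, 2^64 ≡ 57, 2^128 ≡ 152 (mod 163).
Test 2^d mod 163 for each divisor d in increasing order:
2^1 ≡ 2
2^2 ≡ 4
2^3 = 2^2·2^1 ≡ 8
2^6 = 2^4·2^2 ≡ 64
2^9 = 2^8·2^1 ≡ 23
2^18 = 2^16·2^2 ≡ 40
2^27 = 2^16·2^8·2^2·2^1 ≡ 105
2^54 = 2^32·2^16·2^4·2^2 ≡ 104
2^81 = 2^64·2^16·2^1 ≡ 162
2^162 = 2^128·2^32·2^2 ≡ 1  ← first divisor giving 1
The order is 162.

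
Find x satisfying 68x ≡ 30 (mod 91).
x ≡ 62 (mod 91)

gcd(68, 91) = 1, which divides 30, so solutions exist.
Find 68^(-1) mod 91 by the extended Euclidean algorithm:
91 = 1 × 68 + 23  ⟹  23 = (1)·91 + (-1)·68
68 = 2 × 23 + 22  ⟹  22 = (-2)·91 + (3)·68
23 = 1 × 22 + 1  ⟹  1 = (3)·91 + (-4)·68
So (-4)·68 ≡ 1 (mod 91), i.e. 68^(-1) ≡ -4 ≡ 87 (mod 91).
x ≡ 87 × 30 = 2610 ≡ 62 (mod 91).
Check: 68 × 62 = 4216 ≡ 30 (mod 91).
Unique solution: x ≡ 62 (mod 91)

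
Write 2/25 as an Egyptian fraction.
1/13 + 1/325

Greedy algorithm:
2/25: ceiling(25/2) = 13, use 1/13
1/325: ceiling(325/1) = 325, use 1/325
Result: 2/25 = 1/13 + 1/325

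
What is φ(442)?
192

442 = 2 × 13 × 17
φ(n) = n × ∏(1 - 1/p) for each prime p dividing n
φ(442) = 442 × (1 - 1/2) × (1 - 1/13) × (1 - 1/17) = 192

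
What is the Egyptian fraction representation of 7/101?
1/15 + 1/379 + 1/574185

Greedy algorithm:
7/101: ceiling(101/7) = 15, use 1/15
4/1515: ceiling(1515/4) = 379, use 1/379
1/574185: ceiling(574185/1) = 574185, use 1/574185
Result: 7/101 = 1/15 + 1/379 + 1/574185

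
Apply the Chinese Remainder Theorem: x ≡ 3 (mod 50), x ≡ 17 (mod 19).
853

Using Chinese Remainder Theorem:
M = 50 × 19 = 950
M1 = 19, M2 = 50
y1 = 19^(-1) mod 50 = 29
y2 = 50^(-1) mod 19 = 8
x = (3×19×29 + 17×50×8) mod 950 = 853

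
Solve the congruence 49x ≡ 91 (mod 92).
x ≡ 15 (mod 92)

gcd(49, 92) = 1, which divides 91, so solutions exist.
Find 49^(-1) mod 92 by the extended Euclidean algorithm:
92 = 1 × 49 + 43  ⟹  43 = (1)·92 + (-1)·49
49 = 1 × 43 + 6  ⟹  6 = (-1)·92 + (2)·49
43 = 7 × 6 + 1  ⟹  1 = (8)·92 + (-15)·49
So (-15)·49 ≡ 1 (mod 92), i.e. 49^(-1) ≡ -15 ≡ 77 (mod 92).
x ≡ 77 × 91 = 7007 ≡ 15 (mod 92).
Check: 49 × 15 = 735 ≡ 91 (mod 92).
Unique solution: x ≡ 15 (mod 92)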